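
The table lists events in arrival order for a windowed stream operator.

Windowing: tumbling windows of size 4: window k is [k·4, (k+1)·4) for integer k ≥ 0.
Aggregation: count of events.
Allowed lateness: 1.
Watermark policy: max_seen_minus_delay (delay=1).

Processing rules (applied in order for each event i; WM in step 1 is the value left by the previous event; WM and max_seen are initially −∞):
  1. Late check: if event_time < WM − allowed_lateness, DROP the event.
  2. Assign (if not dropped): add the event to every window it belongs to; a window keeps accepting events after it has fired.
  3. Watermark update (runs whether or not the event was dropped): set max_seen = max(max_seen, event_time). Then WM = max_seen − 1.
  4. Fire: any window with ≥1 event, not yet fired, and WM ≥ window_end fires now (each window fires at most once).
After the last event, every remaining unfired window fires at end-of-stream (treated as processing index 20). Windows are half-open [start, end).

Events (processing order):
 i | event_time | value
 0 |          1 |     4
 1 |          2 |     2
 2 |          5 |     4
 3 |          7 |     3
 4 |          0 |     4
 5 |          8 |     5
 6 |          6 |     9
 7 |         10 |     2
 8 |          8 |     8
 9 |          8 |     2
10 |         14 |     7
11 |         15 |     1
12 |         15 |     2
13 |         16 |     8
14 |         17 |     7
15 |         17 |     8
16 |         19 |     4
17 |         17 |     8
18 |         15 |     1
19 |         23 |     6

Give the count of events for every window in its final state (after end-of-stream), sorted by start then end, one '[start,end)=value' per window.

i=0 t=1 v=4: → [0,4); WM=0
i=1 t=2 v=2: → [0,4); WM=1
i=2 t=5 v=4: → [4,8); WM=4; [0,4) fires=2
i=3 t=7 v=3: → [4,8); WM=6
i=4 t=0 v=4: DROP (t<6-1); WM=6
i=5 t=8 v=5: → [8,12); WM=7
i=6 t=6 v=9: → [4,8); WM=7
i=7 t=10 v=2: → [8,12); WM=9; [4,8) fires=3
i=8 t=8 v=8: → [8,12); WM=9
i=9 t=8 v=2: → [8,12); WM=9
i=10 t=14 v=7: → [12,16); WM=13; [8,12) fires=4
i=11 t=15 v=1: → [12,16); WM=14
i=12 t=15 v=2: → [12,16); WM=14
i=13 t=16 v=8: → [16,20); WM=15
i=14 t=17 v=7: → [16,20); WM=16; [12,16) fires=3
i=15 t=17 v=8: → [16,20); WM=16
i=16 t=19 v=4: → [16,20); WM=18
i=17 t=17 v=8: → [16,20); WM=18
i=18 t=15 v=1: DROP (t<18-1); WM=18
i=19 t=23 v=6: → [20,24); WM=22; [16,20) fires=5

[0,4)=2 [4,8)=3 [8,12)=4 [12,16)=3 [16,20)=5 [20,24)=1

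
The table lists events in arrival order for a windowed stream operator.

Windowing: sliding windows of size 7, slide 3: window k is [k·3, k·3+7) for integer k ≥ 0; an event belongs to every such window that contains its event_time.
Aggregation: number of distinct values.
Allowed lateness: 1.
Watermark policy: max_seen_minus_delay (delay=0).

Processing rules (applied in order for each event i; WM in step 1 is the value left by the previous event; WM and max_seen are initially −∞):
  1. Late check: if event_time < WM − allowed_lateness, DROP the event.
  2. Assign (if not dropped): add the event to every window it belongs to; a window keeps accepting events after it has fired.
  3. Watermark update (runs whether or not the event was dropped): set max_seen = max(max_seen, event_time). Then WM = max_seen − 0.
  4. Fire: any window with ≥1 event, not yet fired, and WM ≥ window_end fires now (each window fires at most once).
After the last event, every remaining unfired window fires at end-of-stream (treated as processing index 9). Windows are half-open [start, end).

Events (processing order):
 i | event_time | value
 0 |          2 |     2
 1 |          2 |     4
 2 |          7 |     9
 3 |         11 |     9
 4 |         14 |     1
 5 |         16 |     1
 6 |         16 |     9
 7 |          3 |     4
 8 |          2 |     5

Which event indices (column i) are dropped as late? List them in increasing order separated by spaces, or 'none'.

i=0 t=2 v=2: → [0,7); WM=2
i=1 t=2 v=4: → [0,7); WM=2
i=2 t=7 v=9: → [6,13),[3,10); WM=7; [0,7) fires=2
i=3 t=11 v=9: → [9,16),[6,13); WM=11; [3,10) fires=1
i=4 t=14 v=1: → [12,19),[9,16); WM=14; [6,13) fires=1
i=5 t=16 v=1: → [15,22),[12,19); WM=16; [9,16) fires=2
i=6 t=16 v=9: → [15,22),[12,19); WM=16
i=7 t=3 v=4: DROP (t<16-1); WM=16
i=8 t=2 v=5: DROP (t<16-1); WM=16

7 8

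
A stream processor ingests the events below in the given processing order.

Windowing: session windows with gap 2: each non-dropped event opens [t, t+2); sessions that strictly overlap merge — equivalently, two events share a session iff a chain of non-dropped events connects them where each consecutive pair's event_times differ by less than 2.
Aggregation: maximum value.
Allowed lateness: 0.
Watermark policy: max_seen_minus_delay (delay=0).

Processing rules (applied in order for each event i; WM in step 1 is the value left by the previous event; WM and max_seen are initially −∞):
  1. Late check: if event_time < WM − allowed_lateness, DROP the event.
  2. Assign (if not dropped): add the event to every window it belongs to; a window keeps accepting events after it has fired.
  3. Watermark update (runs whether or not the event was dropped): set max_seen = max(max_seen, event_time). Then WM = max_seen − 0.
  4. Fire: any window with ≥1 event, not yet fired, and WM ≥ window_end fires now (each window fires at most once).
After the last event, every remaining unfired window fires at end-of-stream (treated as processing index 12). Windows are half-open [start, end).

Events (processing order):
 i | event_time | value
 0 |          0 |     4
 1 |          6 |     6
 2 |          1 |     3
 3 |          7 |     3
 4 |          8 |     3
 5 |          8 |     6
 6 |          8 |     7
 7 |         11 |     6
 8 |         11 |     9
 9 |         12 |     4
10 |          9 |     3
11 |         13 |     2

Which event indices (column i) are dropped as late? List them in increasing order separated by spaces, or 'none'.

2 10

i=0 t=0 v=4: → [0,2); WM=0
i=1 t=6 v=6: → [6,8); WM=6
i=2 t=1 v=3: DROP (t<6-0); WM=6
i=3 t=7 v=3: → [6,9); WM=7
i=4 t=8 v=3: → [6,10); WM=8
i=5 t=8 v=6: → [6,10); WM=8
i=6 t=8 v=7: → [6,10); WM=8
i=7 t=11 v=6: → [11,13); WM=11
i=8 t=11 v=9: → [11,13); WM=11
i=9 t=12 v=4: → [11,14); WM=12
i=10 t=9 v=3: DROP (t<12-0); WM=12
i=11 t=13 v=2: → [11,15); WM=13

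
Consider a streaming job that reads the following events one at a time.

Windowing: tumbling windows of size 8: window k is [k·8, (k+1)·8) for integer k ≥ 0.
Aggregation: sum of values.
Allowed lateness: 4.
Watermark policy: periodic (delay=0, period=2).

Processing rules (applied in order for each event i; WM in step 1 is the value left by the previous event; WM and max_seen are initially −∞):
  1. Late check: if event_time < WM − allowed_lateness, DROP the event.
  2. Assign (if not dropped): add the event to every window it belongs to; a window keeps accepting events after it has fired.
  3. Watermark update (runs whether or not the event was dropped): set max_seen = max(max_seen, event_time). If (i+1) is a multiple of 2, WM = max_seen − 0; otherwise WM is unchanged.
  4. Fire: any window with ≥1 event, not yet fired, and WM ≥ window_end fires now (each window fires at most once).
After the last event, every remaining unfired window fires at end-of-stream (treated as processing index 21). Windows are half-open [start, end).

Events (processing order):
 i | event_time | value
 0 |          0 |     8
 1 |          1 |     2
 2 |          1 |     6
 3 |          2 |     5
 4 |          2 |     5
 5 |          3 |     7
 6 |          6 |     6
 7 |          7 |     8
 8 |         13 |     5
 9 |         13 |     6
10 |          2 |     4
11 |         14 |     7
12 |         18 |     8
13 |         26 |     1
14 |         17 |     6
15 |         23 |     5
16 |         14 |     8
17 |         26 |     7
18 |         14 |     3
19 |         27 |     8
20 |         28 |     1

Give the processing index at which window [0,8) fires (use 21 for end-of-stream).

9

i=0 t=0 v=8: → [0,8); WM=−∞
i=1 t=1 v=2: → [0,8); WM=1
i=2 t=1 v=6: → [0,8); WM=1
i=3 t=2 v=5: → [0,8); WM=2
i=4 t=2 v=5: → [0,8); WM=2
i=5 t=3 v=7: → [0,8); WM=3
i=6 t=6 v=6: → [0,8); WM=3
i=7 t=7 v=8: → [0,8); WM=7
i=8 t=13 v=5: → [8,16); WM=7
i=9 t=13 v=6: → [8,16); WM=13; [0,8) fires=47
i=10 t=2 v=4: DROP (t<13-4); WM=13
i=11 t=14 v=7: → [8,16); WM=14
i=12 t=18 v=8: → [16,24); WM=14
i=13 t=26 v=1: → [24,32); WM=26; [8,16) fires=18 [16,24) fires=8
i=14 t=17 v=6: DROP (t<26-4); WM=26
i=15 t=23 v=5: → [16,24); WM=26
i=16 t=14 v=8: DROP (t<26-4); WM=26
i=17 t=26 v=7: → [24,32); WM=26
i=18 t=14 v=3: DROP (t<26-4); WM=26
i=19 t=27 v=8: → [24,32); WM=27
i=20 t=28 v=1: → [24,32); WM=27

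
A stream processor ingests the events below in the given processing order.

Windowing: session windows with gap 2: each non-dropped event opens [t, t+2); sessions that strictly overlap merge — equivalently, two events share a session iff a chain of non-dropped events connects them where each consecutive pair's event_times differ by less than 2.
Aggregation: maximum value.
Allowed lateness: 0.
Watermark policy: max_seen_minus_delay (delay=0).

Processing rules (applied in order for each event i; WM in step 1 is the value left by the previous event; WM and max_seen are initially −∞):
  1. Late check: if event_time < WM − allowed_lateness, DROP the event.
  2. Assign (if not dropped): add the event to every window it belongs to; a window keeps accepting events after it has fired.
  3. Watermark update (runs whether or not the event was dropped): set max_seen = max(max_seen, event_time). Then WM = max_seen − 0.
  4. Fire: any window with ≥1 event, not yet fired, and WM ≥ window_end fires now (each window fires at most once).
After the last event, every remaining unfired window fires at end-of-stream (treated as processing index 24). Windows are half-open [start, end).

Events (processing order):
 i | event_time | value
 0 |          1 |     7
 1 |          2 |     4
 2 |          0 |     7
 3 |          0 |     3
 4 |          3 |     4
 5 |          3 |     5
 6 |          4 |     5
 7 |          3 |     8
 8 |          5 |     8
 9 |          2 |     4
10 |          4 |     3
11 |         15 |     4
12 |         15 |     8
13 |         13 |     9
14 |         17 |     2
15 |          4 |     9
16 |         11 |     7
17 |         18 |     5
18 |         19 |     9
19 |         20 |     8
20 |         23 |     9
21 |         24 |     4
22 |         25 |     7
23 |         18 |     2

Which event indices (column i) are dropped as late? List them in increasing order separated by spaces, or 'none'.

i=0 t=1 v=7: → [1,3); WM=1
i=1 t=2 v=4: → [1,4); WM=2
i=2 t=0 v=7: DROP (t<2-0); WM=2
i=3 t=0 v=3: DROP (t<2-0); WM=2
i=4 t=3 v=4: → [1,5); WM=3
i=5 t=3 v=5: → [1,5); WM=3
i=6 t=4 v=5: → [1,6); WM=4
i=7 t=3 v=8: DROP (t<4-0); WM=4
i=8 t=5 v=8: → [1,7); WM=5
i=9 t=2 v=4: DROP (t<5-0); WM=5
i=10 t=4 v=3: DROP (t<5-0); WM=5
i=11 t=15 v=4: → [15,17); WM=15
i=12 t=15 v=8: → [15,17); WM=15
i=13 t=13 v=9: DROP (t<15-0); WM=15
i=14 t=17 v=2: → [17,19); WM=17
i=15 t=4 v=9: DROP (t<17-0); WM=17
i=16 t=11 v=7: DROP (t<17-0); WM=17
i=17 t=18 v=5: → [17,20); WM=18
i=18 t=19 v=9: → [17,21); WM=19
i=19 t=20 v=8: → [17,22); WM=20
i=20 t=23 v=9: → [23,25); WM=23
i=21 t=24 v=4: → [23,26); WM=24
i=22 t=25 v=7: → [23,27); WM=25
i=23 t=18 v=2: DROP (t<25-0); WM=25

2 3 7 9 10 13 15 16 23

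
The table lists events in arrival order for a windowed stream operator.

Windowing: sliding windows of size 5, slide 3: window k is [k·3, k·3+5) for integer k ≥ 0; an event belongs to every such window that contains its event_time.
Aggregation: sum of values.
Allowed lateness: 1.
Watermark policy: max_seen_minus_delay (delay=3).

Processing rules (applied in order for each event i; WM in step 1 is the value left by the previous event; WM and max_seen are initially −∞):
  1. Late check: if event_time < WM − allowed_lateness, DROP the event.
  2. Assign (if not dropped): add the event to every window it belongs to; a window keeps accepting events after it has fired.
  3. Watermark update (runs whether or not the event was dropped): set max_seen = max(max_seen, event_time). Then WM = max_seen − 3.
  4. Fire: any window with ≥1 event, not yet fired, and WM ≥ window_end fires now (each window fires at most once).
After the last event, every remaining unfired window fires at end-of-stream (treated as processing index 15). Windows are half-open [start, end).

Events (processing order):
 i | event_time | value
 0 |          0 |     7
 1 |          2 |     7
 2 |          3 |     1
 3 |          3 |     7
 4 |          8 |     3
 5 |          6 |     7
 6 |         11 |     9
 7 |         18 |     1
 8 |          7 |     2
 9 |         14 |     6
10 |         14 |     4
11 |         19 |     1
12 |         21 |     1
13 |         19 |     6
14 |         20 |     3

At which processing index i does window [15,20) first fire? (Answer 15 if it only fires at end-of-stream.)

i=0 t=0 v=7: → [0,5); WM=-3
i=1 t=2 v=7: → [0,5); WM=-1
i=2 t=3 v=1: → [3,8),[0,5); WM=0
i=3 t=3 v=7: → [3,8),[0,5); WM=0
i=4 t=8 v=3: → [6,11); WM=5; [0,5) fires=22
i=5 t=6 v=7: → [6,11),[3,8); WM=5
i=6 t=11 v=9: → [9,14); WM=8; [3,8) fires=15
i=7 t=18 v=1: → [18,23),[15,20); WM=15; [6,11) fires=10 [9,14) fires=9
i=8 t=7 v=2: DROP (t<15-1); WM=15
i=9 t=14 v=6: → [12,17); WM=15
i=10 t=14 v=4: → [12,17); WM=15
i=11 t=19 v=1: → [18,23),[15,20); WM=16
i=12 t=21 v=1: → [21,26),[18,23); WM=18; [12,17) fires=10
i=13 t=19 v=6: → [18,23),[15,20); WM=18
i=14 t=20 v=3: → [18,23); WM=18

15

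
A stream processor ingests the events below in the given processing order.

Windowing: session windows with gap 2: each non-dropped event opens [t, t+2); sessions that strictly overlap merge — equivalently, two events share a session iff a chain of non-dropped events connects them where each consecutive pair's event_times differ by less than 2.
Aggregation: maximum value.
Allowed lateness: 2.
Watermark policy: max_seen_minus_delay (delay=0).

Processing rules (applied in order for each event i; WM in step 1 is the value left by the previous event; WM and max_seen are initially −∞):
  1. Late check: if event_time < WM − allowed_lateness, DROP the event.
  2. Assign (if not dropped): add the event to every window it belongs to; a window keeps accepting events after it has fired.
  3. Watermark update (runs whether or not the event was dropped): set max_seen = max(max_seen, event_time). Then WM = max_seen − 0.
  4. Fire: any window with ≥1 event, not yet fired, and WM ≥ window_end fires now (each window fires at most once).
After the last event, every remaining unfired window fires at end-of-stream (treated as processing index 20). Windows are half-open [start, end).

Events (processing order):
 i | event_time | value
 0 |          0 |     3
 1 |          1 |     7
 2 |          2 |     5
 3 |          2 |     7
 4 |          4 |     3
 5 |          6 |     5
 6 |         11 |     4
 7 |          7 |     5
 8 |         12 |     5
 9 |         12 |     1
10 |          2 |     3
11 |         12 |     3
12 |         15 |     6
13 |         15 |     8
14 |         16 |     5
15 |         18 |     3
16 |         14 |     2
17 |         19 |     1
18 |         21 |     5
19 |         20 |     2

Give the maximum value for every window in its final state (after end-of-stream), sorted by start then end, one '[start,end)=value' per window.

i=0 t=0 v=3: → [0,2); WM=0
i=1 t=1 v=7: → [0,3); WM=1
i=2 t=2 v=5: → [0,4); WM=2
i=3 t=2 v=7: → [0,4); WM=2
i=4 t=4 v=3: → [4,6); WM=4
i=5 t=6 v=5: → [6,8); WM=6
i=6 t=11 v=4: → [11,13); WM=11
i=7 t=7 v=5: DROP (t<11-2); WM=11
i=8 t=12 v=5: → [11,14); WM=12
i=9 t=12 v=1: → [11,14); WM=12
i=10 t=2 v=3: DROP (t<12-2); WM=12
i=11 t=12 v=3: → [11,14); WM=12
i=12 t=15 v=6: → [15,17); WM=15
i=13 t=15 v=8: → [15,17); WM=15
i=14 t=16 v=5: → [15,18); WM=16
i=15 t=18 v=3: → [18,20); WM=18
i=16 t=14 v=2: DROP (t<18-2); WM=18
i=17 t=19 v=1: → [18,21); WM=19
i=18 t=21 v=5: → [21,23); WM=21
i=19 t=20 v=2: → [18,23); WM=21

[0,4)=7 [4,6)=3 [6,8)=5 [11,14)=5 [15,18)=8 [18,23)=5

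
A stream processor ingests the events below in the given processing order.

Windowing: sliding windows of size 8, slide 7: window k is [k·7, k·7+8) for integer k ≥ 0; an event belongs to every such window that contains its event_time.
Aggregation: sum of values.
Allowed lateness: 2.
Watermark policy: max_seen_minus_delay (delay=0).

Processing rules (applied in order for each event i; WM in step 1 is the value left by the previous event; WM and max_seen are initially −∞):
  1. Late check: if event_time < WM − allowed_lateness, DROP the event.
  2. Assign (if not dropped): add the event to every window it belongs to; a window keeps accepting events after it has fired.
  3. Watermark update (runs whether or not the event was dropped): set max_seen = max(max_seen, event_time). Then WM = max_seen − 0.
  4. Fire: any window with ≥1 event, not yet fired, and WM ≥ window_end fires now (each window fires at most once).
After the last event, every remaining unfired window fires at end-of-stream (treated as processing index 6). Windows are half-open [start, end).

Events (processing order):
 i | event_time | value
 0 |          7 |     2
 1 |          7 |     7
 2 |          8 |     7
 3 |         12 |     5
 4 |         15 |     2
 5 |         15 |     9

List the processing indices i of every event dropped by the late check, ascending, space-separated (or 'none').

none

i=0 t=7 v=2: → [7,15),[0,8); WM=7
i=1 t=7 v=7: → [7,15),[0,8); WM=7
i=2 t=8 v=7: → [7,15); WM=8; [0,8) fires=9
i=3 t=12 v=5: → [7,15); WM=12
i=4 t=15 v=2: → [14,22); WM=15; [7,15) fires=21
i=5 t=15 v=9: → [14,22); WM=15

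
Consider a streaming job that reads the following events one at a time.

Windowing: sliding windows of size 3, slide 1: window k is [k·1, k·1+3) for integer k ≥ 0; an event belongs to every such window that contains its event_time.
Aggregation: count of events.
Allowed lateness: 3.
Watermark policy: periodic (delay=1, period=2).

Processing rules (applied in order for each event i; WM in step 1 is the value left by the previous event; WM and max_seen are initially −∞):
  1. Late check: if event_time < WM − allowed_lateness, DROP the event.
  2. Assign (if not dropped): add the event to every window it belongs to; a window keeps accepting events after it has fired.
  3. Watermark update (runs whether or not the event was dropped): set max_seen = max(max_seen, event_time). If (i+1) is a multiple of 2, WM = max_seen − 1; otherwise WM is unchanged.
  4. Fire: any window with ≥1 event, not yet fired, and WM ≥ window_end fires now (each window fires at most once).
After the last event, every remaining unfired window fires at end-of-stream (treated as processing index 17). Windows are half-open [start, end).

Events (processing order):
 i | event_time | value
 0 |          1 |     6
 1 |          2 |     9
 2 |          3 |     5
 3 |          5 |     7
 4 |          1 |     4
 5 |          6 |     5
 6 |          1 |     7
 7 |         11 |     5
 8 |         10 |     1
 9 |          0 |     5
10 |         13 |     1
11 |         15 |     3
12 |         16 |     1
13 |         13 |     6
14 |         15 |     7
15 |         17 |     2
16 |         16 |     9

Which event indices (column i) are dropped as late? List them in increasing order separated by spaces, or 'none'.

6 9

i=0 t=1 v=6: → [1,4),[0,3); WM=−∞
i=1 t=2 v=9: → [2,5),[1,4),[0,3); WM=1
i=2 t=3 v=5: → [3,6),[2,5),[1,4); WM=1
i=3 t=5 v=7: → [5,8),[4,7),[3,6); WM=4; [0,3) fires=2 [1,4) fires=3
i=4 t=1 v=4: → [1,4),[0,3); WM=4
i=5 t=6 v=5: → [6,9),[5,8),[4,7); WM=5; [2,5) fires=2
i=6 t=1 v=7: DROP (t<5-3); WM=5
i=7 t=11 v=5: → [11,14),[10,13),[9,12); WM=10; [3,6) fires=2 [4,7) fires=2 [5,8) fires=2 [6,9) fires=1
i=8 t=10 v=1: → [10,13),[9,12),[8,11); WM=10
i=9 t=0 v=5: DROP (t<10-3); WM=10
i=10 t=13 v=1: → [13,16),[12,15),[11,14); WM=10
i=11 t=15 v=3: → [15,18),[14,17),[13,16); WM=14; [8,11) fires=1 [9,12) fires=2 [10,13) fires=2 [11,14) fires=2
i=12 t=16 v=1: → [16,19),[15,18),[14,17); WM=14
i=13 t=13 v=6: → [13,16),[12,15),[11,14); WM=15; [12,15) fires=2
i=14 t=15 v=7: → [15,18),[14,17),[13,16); WM=15
i=15 t=17 v=2: → [17,20),[16,19),[15,18); WM=16; [13,16) fires=4
i=16 t=16 v=9: → [16,19),[15,18),[14,17); WM=16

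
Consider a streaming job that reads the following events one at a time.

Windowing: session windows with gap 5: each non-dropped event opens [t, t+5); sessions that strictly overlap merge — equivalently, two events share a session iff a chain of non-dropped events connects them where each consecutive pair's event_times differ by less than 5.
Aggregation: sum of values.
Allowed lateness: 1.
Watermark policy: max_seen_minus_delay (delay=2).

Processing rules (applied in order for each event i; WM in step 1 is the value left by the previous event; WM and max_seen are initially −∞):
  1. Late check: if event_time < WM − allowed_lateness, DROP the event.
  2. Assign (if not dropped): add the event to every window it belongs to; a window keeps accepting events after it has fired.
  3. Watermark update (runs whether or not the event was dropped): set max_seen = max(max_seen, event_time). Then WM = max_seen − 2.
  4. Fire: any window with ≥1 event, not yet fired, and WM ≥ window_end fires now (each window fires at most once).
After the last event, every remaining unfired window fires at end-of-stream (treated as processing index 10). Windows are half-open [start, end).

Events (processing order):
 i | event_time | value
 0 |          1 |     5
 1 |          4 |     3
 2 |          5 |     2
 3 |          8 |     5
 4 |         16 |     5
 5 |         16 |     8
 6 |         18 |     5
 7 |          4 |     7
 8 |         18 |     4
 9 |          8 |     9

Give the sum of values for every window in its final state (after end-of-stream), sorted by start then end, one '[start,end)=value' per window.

[1,13)=15 [16,23)=22

i=0 t=1 v=5: → [1,6); WM=-1
i=1 t=4 v=3: → [1,9); WM=2
i=2 t=5 v=2: → [1,10); WM=3
i=3 t=8 v=5: → [1,13); WM=6
i=4 t=16 v=5: → [16,21); WM=14
i=5 t=16 v=8: → [16,21); WM=14
i=6 t=18 v=5: → [16,23); WM=16
i=7 t=4 v=7: DROP (t<16-1); WM=16
i=8 t=18 v=4: → [16,23); WM=16
i=9 t=8 v=9: DROP (t<16-1); WM=16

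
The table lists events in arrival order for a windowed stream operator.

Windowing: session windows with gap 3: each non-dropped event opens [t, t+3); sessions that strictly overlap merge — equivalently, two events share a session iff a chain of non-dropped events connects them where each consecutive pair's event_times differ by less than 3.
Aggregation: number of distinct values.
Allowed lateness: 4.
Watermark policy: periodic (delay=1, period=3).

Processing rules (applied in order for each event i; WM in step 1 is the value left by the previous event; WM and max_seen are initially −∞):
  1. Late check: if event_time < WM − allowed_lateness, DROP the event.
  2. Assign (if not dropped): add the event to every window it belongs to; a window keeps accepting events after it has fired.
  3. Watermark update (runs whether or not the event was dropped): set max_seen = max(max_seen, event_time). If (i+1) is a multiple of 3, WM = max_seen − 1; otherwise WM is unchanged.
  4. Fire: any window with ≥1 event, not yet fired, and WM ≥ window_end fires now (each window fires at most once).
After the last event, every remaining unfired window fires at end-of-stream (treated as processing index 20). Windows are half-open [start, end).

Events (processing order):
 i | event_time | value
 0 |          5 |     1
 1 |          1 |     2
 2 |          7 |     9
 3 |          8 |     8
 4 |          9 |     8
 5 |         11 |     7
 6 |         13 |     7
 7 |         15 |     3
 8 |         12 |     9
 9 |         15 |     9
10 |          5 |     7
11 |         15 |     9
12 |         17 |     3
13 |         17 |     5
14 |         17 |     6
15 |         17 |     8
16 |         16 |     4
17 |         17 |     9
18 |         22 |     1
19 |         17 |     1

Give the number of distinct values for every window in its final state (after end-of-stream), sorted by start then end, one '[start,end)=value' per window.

i=0 t=5 v=1: → [5,8); WM=−∞
i=1 t=1 v=2: → [1,4); WM=−∞
i=2 t=7 v=9: → [5,10); WM=6
i=3 t=8 v=8: → [5,11); WM=6
i=4 t=9 v=8: → [5,12); WM=6
i=5 t=11 v=7: → [5,14); WM=10
i=6 t=13 v=7: → [5,16); WM=10
i=7 t=15 v=3: → [5,18); WM=10
i=8 t=12 v=9: → [5,18); WM=14
i=9 t=15 v=9: → [5,18); WM=14
i=10 t=5 v=7: DROP (t<14-4); WM=14
i=11 t=15 v=9: → [5,18); WM=14
i=12 t=17 v=3: → [5,20); WM=14
i=13 t=17 v=5: → [5,20); WM=14
i=14 t=17 v=6: → [5,20); WM=16
i=15 t=17 v=8: → [5,20); WM=16
i=16 t=16 v=4: → [5,20); WM=16
i=17 t=17 v=9: → [5,20); WM=16
i=18 t=22 v=1: → [22,25); WM=16
i=19 t=17 v=1: → [5,20); WM=16

[1,4)=1 [5,20)=8 [22,25)=1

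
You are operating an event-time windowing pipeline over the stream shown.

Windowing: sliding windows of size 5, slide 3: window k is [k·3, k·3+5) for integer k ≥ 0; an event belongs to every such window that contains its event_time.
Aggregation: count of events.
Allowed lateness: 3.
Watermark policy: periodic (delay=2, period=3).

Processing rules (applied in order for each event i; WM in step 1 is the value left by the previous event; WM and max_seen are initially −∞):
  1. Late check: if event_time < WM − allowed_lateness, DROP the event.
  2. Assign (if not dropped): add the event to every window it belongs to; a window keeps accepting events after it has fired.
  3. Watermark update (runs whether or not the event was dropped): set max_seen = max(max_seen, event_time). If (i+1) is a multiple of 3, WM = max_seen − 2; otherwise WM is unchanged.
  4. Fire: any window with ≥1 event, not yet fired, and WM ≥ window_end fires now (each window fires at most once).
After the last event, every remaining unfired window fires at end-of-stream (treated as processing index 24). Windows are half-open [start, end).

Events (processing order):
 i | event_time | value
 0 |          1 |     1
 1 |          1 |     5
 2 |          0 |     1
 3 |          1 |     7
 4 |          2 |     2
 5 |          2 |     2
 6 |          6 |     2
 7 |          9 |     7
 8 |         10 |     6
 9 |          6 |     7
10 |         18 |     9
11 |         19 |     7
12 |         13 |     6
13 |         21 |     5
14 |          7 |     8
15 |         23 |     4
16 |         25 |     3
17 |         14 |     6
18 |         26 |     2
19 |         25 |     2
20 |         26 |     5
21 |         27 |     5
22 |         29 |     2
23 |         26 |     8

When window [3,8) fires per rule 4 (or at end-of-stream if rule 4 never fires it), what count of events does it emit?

i=0 t=1 v=1: → [0,5); WM=−∞
i=1 t=1 v=5: → [0,5); WM=−∞
i=2 t=0 v=1: → [0,5); WM=-1
i=3 t=1 v=7: → [0,5); WM=-1
i=4 t=2 v=2: → [0,5); WM=-1
i=5 t=2 v=2: → [0,5); WM=0
i=6 t=6 v=2: → [6,11),[3,8); WM=0
i=7 t=9 v=7: → [9,14),[6,11); WM=0
i=8 t=10 v=6: → [9,14),[6,11); WM=8; [0,5) fires=6 [3,8) fires=1
i=9 t=6 v=7: → [6,11),[3,8); WM=8
i=10 t=18 v=9: → [18,23),[15,20); WM=8
i=11 t=19 v=7: → [18,23),[15,20); WM=17; [6,11) fires=4 [9,14) fires=2
i=12 t=13 v=6: DROP (t<17-3); WM=17
i=13 t=21 v=5: → [21,26),[18,23); WM=17
i=14 t=7 v=8: DROP (t<17-3); WM=19
i=15 t=23 v=4: → [21,26); WM=19
i=16 t=25 v=3: → [24,29),[21,26); WM=19
i=17 t=14 v=6: DROP (t<19-3); WM=23; [15,20) fires=2 [18,23) fires=3
i=18 t=26 v=2: → [24,29); WM=23
i=19 t=25 v=2: → [24,29),[21,26); WM=23
i=20 t=26 v=5: → [24,29); WM=24
i=21 t=27 v=5: → [27,32),[24,29); WM=24
i=22 t=29 v=2: → [27,32); WM=24
i=23 t=26 v=8: → [24,29); WM=27; [21,26) fires=4

1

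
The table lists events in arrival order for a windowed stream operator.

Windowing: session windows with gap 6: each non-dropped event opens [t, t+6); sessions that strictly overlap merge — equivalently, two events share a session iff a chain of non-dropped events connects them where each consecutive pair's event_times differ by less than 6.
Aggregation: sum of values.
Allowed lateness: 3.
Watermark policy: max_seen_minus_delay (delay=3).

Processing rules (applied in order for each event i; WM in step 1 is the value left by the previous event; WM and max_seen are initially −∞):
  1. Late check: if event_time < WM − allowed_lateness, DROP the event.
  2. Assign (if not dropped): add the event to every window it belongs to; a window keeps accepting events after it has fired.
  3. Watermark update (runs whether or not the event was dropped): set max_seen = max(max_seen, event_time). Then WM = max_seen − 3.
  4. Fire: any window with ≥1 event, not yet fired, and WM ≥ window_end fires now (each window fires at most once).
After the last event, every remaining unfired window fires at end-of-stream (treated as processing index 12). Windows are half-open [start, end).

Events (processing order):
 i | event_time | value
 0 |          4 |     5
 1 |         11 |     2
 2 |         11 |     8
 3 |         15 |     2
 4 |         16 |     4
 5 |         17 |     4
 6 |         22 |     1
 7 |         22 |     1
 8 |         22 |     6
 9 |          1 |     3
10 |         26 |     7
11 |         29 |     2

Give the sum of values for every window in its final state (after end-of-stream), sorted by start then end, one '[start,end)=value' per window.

i=0 t=4 v=5: → [4,10); WM=1
i=1 t=11 v=2: → [11,17); WM=8
i=2 t=11 v=8: → [11,17); WM=8
i=3 t=15 v=2: → [11,21); WM=12
i=4 t=16 v=4: → [11,22); WM=13
i=5 t=17 v=4: → [11,23); WM=14
i=6 t=22 v=1: → [11,28); WM=19
i=7 t=22 v=1: → [11,28); WM=19
i=8 t=22 v=6: → [11,28); WM=19
i=9 t=1 v=3: DROP (t<19-3); WM=19
i=10 t=26 v=7: → [11,32); WM=23
i=11 t=29 v=2: → [11,35); WM=26

[4,10)=5 [11,35)=37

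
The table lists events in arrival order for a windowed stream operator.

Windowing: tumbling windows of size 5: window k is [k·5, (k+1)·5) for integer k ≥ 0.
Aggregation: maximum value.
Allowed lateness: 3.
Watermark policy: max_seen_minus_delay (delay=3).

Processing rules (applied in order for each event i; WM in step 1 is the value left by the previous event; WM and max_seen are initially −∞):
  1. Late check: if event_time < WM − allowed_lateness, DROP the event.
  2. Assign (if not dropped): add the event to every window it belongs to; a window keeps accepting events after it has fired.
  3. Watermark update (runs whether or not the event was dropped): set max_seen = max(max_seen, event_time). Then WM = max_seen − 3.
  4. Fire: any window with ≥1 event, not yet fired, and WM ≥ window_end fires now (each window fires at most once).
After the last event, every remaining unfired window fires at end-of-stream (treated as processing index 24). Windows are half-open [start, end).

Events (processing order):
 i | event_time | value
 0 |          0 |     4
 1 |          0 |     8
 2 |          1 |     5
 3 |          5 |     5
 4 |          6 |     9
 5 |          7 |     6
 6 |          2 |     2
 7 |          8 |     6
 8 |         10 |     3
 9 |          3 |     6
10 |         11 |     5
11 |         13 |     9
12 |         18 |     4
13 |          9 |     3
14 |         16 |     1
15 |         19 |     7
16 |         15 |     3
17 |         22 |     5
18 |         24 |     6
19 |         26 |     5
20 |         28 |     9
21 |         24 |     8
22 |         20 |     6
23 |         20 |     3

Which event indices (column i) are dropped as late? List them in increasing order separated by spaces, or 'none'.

9 13 22 23

i=0 t=0 v=4: → [0,5); WM=-3
i=1 t=0 v=8: → [0,5); WM=-3
i=2 t=1 v=5: → [0,5); WM=-2
i=3 t=5 v=5: → [5,10); WM=2
i=4 t=6 v=9: → [5,10); WM=3
i=5 t=7 v=6: → [5,10); WM=4
i=6 t=2 v=2: → [0,5); WM=4
i=7 t=8 v=6: → [5,10); WM=5; [0,5) fires=8
i=8 t=10 v=3: → [10,15); WM=7
i=9 t=3 v=6: DROP (t<7-3); WM=7
i=10 t=11 v=5: → [10,15); WM=8
i=11 t=13 v=9: → [10,15); WM=10; [5,10) fires=9
i=12 t=18 v=4: → [15,20); WM=15; [10,15) fires=9
i=13 t=9 v=3: DROP (t<15-3); WM=15
i=14 t=16 v=1: → [15,20); WM=15
i=15 t=19 v=7: → [15,20); WM=16
i=16 t=15 v=3: → [15,20); WM=16
i=17 t=22 v=5: → [20,25); WM=19
i=18 t=24 v=6: → [20,25); WM=21; [15,20) fires=7
i=19 t=26 v=5: → [25,30); WM=23
i=20 t=28 v=9: → [25,30); WM=25; [20,25) fires=6
i=21 t=24 v=8: → [20,25); WM=25
i=22 t=20 v=6: DROP (t<25-3); WM=25
i=23 t=20 v=3: DROP (t<25-3); WM=25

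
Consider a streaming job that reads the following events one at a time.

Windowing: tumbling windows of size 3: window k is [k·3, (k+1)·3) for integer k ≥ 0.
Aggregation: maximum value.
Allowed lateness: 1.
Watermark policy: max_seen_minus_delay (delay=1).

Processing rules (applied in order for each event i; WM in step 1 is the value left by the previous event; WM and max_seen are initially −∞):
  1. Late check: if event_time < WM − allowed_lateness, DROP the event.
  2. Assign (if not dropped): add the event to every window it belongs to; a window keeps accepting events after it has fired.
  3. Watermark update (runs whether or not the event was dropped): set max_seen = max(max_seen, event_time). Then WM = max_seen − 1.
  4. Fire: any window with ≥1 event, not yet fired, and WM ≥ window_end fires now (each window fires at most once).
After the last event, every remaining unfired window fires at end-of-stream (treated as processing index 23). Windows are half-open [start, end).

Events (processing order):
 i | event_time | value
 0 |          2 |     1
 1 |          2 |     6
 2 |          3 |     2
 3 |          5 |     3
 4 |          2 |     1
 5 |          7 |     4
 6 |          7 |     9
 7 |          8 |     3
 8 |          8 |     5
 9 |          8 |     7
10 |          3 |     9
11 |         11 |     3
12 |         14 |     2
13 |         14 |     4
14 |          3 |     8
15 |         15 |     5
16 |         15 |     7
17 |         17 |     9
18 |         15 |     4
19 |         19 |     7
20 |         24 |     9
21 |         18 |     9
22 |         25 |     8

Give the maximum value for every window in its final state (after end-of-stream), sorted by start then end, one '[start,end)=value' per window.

[0,3)=6 [3,6)=3 [6,9)=9 [9,12)=3 [12,15)=4 [15,18)=9 [18,21)=7 [24,27)=9

i=0 t=2 v=1: → [0,3); WM=1
i=1 t=2 v=6: → [0,3); WM=1
i=2 t=3 v=2: → [3,6); WM=2
i=3 t=5 v=3: → [3,6); WM=4; [0,3) fires=6
i=4 t=2 v=1: DROP (t<4-1); WM=4
i=5 t=7 v=4: → [6,9); WM=6; [3,6) fires=3
i=6 t=7 v=9: → [6,9); WM=6
i=7 t=8 v=3: → [6,9); WM=7
i=8 t=8 v=5: → [6,9); WM=7
i=9 t=8 v=7: → [6,9); WM=7
i=10 t=3 v=9: DROP (t<7-1); WM=7
i=11 t=11 v=3: → [9,12); WM=10; [6,9) fires=9
i=12 t=14 v=2: → [12,15); WM=13; [9,12) fires=3
i=13 t=14 v=4: → [12,15); WM=13
i=14 t=3 v=8: DROP (t<13-1); WM=13
i=15 t=15 v=5: → [15,18); WM=14
i=16 t=15 v=7: → [15,18); WM=14
i=17 t=17 v=9: → [15,18); WM=16; [12,15) fires=4
i=18 t=15 v=4: → [15,18); WM=16
i=19 t=19 v=7: → [18,21); WM=18; [15,18) fires=9
i=20 t=24 v=9: → [24,27); WM=23; [18,21) fires=7
i=21 t=18 v=9: DROP (t<23-1); WM=23
i=22 t=25 v=8: → [24,27); WM=24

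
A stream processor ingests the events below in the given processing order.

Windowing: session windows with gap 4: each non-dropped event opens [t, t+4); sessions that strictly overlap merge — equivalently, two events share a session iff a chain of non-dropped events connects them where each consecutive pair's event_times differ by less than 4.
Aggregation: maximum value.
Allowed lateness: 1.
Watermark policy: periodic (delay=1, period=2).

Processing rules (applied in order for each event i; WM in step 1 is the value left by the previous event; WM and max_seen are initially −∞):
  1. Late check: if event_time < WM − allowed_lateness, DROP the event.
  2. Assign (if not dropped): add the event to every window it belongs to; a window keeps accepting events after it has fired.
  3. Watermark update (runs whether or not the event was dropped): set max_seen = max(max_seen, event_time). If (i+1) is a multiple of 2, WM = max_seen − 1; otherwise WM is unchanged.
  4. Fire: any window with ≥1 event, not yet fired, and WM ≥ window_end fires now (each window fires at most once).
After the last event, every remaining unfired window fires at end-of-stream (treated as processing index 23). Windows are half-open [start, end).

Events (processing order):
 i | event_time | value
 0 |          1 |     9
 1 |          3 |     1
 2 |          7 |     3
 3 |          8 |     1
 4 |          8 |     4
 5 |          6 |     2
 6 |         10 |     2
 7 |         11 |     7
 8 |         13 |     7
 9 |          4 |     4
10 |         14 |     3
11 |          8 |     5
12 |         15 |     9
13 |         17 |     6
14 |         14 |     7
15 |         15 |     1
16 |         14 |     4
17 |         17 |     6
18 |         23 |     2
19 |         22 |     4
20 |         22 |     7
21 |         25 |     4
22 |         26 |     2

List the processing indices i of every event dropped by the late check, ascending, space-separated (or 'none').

i=0 t=1 v=9: → [1,5); WM=−∞
i=1 t=3 v=1: → [1,7); WM=2
i=2 t=7 v=3: → [7,11); WM=2
i=3 t=8 v=1: → [7,12); WM=7
i=4 t=8 v=4: → [7,12); WM=7
i=5 t=6 v=2: → [1,12); WM=7
i=6 t=10 v=2: → [1,14); WM=7
i=7 t=11 v=7: → [1,15); WM=10
i=8 t=13 v=7: → [1,17); WM=10
i=9 t=4 v=4: DROP (t<10-1); WM=12
i=10 t=14 v=3: → [1,18); WM=12
i=11 t=8 v=5: DROP (t<12-1); WM=13
i=12 t=15 v=9: → [1,19); WM=13
i=13 t=17 v=6: → [1,21); WM=16
i=14 t=14 v=7: DROP (t<16-1); WM=16
i=15 t=15 v=1: → [1,21); WM=16
i=16 t=14 v=4: DROP (t<16-1); WM=16
i=17 t=17 v=6: → [1,21); WM=16
i=18 t=23 v=2: → [23,27); WM=16
i=19 t=22 v=4: → [22,27); WM=22
i=20 t=22 v=7: → [22,27); WM=22
i=21 t=25 v=4: → [22,29); WM=24
i=22 t=26 v=2: → [22,30); WM=24

9 11 14 16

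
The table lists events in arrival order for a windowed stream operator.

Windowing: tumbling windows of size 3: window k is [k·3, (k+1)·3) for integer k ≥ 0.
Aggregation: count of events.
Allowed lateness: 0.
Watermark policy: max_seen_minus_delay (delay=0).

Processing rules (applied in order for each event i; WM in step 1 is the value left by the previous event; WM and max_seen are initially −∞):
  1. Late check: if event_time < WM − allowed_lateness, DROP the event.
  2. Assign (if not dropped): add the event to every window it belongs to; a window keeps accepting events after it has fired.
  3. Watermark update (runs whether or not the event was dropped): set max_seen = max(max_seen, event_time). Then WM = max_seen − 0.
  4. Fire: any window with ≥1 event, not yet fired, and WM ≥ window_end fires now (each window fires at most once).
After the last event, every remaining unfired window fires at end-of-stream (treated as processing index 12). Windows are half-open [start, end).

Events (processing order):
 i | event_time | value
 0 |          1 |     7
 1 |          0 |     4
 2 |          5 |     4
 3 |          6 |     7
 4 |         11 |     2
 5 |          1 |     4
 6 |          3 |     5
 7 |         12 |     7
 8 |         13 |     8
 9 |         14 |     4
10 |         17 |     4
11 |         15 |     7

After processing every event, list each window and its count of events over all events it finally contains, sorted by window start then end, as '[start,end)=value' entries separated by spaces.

i=0 t=1 v=7: → [0,3); WM=1
i=1 t=0 v=4: DROP (t<1-0); WM=1
i=2 t=5 v=4: → [3,6); WM=5; [0,3) fires=1
i=3 t=6 v=7: → [6,9); WM=6; [3,6) fires=1
i=4 t=11 v=2: → [9,12); WM=11; [6,9) fires=1
i=5 t=1 v=4: DROP (t<11-0); WM=11
i=6 t=3 v=5: DROP (t<11-0); WM=11
i=7 t=12 v=7: → [12,15); WM=12; [9,12) fires=1
i=8 t=13 v=8: → [12,15); WM=13
i=9 t=14 v=4: → [12,15); WM=14
i=10 t=17 v=4: → [15,18); WM=17; [12,15) fires=3
i=11 t=15 v=7: DROP (t<17-0); WM=17

[0,3)=1 [3,6)=1 [6,9)=1 [9,12)=1 [12,15)=3 [15,18)=1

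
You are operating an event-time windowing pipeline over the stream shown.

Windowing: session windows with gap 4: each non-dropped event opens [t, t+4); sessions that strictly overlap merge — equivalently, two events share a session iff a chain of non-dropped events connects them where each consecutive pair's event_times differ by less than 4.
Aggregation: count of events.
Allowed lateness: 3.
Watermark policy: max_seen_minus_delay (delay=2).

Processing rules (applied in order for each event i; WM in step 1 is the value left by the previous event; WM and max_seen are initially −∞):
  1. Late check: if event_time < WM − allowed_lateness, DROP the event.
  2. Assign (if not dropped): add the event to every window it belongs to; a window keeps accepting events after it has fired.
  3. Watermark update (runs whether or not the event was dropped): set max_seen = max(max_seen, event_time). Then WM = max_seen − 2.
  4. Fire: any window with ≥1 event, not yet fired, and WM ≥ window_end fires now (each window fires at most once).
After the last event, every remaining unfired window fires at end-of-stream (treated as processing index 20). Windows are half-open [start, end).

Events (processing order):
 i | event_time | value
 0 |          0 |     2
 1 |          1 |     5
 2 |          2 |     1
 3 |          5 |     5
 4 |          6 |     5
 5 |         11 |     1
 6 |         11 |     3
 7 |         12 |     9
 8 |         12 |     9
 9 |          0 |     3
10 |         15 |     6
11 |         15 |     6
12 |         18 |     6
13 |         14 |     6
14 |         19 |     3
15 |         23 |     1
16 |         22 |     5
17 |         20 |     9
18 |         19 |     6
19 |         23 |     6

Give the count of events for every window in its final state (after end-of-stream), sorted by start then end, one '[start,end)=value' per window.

i=0 t=0 v=2: → [0,4); WM=-2
i=1 t=1 v=5: → [0,5); WM=-1
i=2 t=2 v=1: → [0,6); WM=0
i=3 t=5 v=5: → [0,9); WM=3
i=4 t=6 v=5: → [0,10); WM=4
i=5 t=11 v=1: → [11,15); WM=9
i=6 t=11 v=3: → [11,15); WM=9
i=7 t=12 v=9: → [11,16); WM=10
i=8 t=12 v=9: → [11,16); WM=10
i=9 t=0 v=3: DROP (t<10-3); WM=10
i=10 t=15 v=6: → [11,19); WM=13
i=11 t=15 v=6: → [11,19); WM=13
i=12 t=18 v=6: → [11,22); WM=16
i=13 t=14 v=6: → [11,22); WM=16
i=14 t=19 v=3: → [11,23); WM=17
i=15 t=23 v=1: → [23,27); WM=21
i=16 t=22 v=5: → [11,27); WM=21
i=17 t=20 v=9: → [11,27); WM=21
i=18 t=19 v=6: → [11,27); WM=21
i=19 t=23 v=6: → [11,27); WM=21

[0,10)=5 [11,27)=14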